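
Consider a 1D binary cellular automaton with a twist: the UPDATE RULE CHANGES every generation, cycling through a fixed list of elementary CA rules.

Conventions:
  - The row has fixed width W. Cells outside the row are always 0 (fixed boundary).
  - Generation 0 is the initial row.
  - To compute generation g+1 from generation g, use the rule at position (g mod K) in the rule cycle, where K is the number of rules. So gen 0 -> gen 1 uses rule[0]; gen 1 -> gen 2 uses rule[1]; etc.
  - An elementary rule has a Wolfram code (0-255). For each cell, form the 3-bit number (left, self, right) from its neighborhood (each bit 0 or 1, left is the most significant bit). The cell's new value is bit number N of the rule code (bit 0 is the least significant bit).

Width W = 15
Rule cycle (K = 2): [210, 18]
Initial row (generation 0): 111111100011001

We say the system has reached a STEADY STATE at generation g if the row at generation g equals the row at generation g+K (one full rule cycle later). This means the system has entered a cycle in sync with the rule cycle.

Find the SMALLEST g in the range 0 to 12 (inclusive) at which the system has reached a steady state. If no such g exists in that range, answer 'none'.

Answer: 9

Derivation:
Gen 0: 111111100011001
Gen 1 (rule 210): 011111110101110
Gen 2 (rule 18): 100000000000001
Gen 3 (rule 210): 010000000000010
Gen 4 (rule 18): 101000000000101
Gen 5 (rule 210): 000100000001000
Gen 6 (rule 18): 001010000010100
Gen 7 (rule 210): 010001000100010
Gen 8 (rule 18): 101010101010101
Gen 9 (rule 210): 000000000000000
Gen 10 (rule 18): 000000000000000
Gen 11 (rule 210): 000000000000000
Gen 12 (rule 18): 000000000000000
Gen 13 (rule 210): 000000000000000
Gen 14 (rule 18): 000000000000000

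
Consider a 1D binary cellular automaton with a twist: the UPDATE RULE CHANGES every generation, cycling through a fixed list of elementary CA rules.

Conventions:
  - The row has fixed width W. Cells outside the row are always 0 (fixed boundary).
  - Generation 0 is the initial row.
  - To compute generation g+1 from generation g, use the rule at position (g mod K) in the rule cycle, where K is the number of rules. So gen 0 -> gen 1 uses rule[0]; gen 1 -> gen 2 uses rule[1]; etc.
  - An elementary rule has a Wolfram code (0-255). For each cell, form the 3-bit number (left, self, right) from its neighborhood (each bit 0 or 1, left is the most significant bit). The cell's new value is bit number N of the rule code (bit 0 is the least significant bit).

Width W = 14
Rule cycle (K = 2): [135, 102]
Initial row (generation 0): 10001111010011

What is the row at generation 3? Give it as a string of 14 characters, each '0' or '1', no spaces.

Gen 0: 10001111010011
Gen 1 (rule 135): 10110110010100
Gen 2 (rule 102): 11011010111100
Gen 3 (rule 135): 00000010011001

Answer: 00000010011001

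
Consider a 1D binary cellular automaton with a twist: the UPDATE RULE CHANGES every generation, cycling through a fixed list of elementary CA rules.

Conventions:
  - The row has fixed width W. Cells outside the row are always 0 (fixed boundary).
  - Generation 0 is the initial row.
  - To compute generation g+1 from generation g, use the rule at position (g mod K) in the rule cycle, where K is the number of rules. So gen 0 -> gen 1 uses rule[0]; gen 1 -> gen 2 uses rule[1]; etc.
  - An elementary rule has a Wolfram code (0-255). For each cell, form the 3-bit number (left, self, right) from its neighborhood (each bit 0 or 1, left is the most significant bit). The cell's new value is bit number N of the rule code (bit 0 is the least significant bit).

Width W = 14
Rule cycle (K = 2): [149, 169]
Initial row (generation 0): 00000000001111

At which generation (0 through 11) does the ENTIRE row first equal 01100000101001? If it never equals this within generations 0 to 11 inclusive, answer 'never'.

Answer: never

Derivation:
Gen 0: 00000000001111
Gen 1 (rule 149): 11111111100110
Gen 2 (rule 169): 11111111000100
Gen 3 (rule 149): 01111110110111
Gen 4 (rule 169): 01111101101110
Gen 5 (rule 149): 00111000000101
Gen 6 (rule 169): 10110011110010
Gen 7 (rule 149): 10001001101011
Gen 8 (rule 169): 00100001010110
Gen 9 (rule 149): 10111101010001
Gen 10 (rule 169): 01111010100100
Gen 11 (rule 149): 00110010110111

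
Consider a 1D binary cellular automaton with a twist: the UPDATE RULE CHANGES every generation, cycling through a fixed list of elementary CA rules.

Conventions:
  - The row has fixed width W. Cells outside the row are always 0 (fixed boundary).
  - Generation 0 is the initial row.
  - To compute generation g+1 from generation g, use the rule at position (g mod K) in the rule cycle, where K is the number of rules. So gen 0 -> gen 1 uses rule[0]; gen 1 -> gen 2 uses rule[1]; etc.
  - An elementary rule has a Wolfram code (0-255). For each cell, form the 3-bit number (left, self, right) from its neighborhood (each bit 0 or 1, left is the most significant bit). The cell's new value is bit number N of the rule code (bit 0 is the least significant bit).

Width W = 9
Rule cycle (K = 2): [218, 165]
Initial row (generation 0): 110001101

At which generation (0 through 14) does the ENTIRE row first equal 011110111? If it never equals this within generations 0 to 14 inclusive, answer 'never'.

Gen 0: 110001101
Gen 1 (rule 218): 111011100
Gen 2 (rule 165): 010101001
Gen 3 (rule 218): 100000110
Gen 4 (rule 165): 101110000
Gen 5 (rule 218): 001111000
Gen 6 (rule 165): 100110011
Gen 7 (rule 218): 011111111
Gen 8 (rule 165): 001111110
Gen 9 (rule 218): 011111111
Gen 10 (rule 165): 001111110
Gen 11 (rule 218): 011111111
Gen 12 (rule 165): 001111110
Gen 13 (rule 218): 011111111
Gen 14 (rule 165): 001111110

Answer: never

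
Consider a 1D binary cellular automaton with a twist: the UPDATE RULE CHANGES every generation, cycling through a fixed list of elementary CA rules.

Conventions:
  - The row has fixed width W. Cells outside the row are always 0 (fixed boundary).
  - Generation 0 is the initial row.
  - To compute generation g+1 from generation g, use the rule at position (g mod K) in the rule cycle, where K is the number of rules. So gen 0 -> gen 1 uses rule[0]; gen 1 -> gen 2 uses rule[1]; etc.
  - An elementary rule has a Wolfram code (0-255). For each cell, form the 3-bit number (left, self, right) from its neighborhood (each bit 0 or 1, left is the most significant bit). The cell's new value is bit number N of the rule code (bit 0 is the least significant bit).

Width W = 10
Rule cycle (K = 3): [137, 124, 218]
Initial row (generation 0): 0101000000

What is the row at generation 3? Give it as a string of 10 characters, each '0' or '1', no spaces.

Gen 0: 0101000000
Gen 1 (rule 137): 0000011111
Gen 2 (rule 124): 0000010001
Gen 3 (rule 218): 0000101010

Answer: 0000101010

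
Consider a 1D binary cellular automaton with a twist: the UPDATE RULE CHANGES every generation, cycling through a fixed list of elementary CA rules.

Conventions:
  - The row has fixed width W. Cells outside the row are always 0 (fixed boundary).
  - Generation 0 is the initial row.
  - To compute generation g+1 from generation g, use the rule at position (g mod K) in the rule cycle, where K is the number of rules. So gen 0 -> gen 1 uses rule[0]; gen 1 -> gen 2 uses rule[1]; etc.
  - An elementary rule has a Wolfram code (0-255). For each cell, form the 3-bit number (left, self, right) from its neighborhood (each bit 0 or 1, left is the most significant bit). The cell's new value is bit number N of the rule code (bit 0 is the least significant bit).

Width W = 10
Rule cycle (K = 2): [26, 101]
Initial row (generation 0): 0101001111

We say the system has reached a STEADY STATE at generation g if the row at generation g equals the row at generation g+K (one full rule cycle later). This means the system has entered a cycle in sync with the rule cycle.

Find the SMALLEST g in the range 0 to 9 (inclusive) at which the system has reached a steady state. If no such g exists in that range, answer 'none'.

Gen 0: 0101001111
Gen 1 (rule 26): 1000111000
Gen 2 (rule 101): 1010001011
Gen 3 (rule 26): 0001010010
Gen 4 (rule 101): 1101110010
Gen 5 (rule 26): 1001001101
Gen 6 (rule 101): 1001000111
Gen 7 (rule 26): 0110101100
Gen 8 (rule 101): 0011110101
Gen 9 (rule 26): 0110000000
Gen 10 (rule 101): 0010111111
Gen 11 (rule 26): 0100100000

Answer: none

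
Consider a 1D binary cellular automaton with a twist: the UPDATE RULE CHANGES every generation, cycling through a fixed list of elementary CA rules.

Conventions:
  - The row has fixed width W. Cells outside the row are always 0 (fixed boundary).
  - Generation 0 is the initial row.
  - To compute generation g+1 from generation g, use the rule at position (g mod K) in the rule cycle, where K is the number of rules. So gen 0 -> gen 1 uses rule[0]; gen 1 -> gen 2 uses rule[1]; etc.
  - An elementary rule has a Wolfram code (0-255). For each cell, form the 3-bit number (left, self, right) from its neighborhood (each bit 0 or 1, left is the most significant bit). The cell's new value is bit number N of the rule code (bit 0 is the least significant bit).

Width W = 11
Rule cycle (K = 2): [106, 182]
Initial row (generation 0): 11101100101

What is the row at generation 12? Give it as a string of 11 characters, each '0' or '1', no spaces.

Gen 0: 11101100101
Gen 1 (rule 106): 10111101010
Gen 2 (rule 182): 11011011111
Gen 3 (rule 106): 11111110001
Gen 4 (rule 182): 01111101011
Gen 5 (rule 106): 11000110111
Gen 6 (rule 182): 00101001010
Gen 7 (rule 106): 01010010100
Gen 8 (rule 182): 11111111110
Gen 9 (rule 106): 10000000010
Gen 10 (rule 182): 11000000111
Gen 11 (rule 106): 11000001101
Gen 12 (rule 182): 00100010011

Answer: 00100010011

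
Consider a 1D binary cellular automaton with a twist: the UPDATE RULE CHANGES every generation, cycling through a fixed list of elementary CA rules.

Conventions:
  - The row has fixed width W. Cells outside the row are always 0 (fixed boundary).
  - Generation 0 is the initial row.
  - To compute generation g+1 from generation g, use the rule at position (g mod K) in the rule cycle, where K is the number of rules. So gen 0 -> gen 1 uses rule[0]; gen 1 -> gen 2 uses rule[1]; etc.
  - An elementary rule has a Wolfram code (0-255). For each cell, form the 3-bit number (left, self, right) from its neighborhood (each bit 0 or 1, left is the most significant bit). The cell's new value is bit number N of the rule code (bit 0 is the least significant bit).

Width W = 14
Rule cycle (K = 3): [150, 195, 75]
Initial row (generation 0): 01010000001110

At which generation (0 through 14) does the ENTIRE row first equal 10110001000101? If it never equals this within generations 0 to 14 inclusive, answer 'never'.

Answer: 13

Derivation:
Gen 0: 01010000001110
Gen 1 (rule 150): 11011000010101
Gen 2 (rule 195): 01001011100000
Gen 3 (rule 75): 10010010101111
Gen 4 (rule 150): 11111110100110
Gen 5 (rule 195): 01111110001010
Gen 6 (rule 75): 11000010110000
Gen 7 (rule 150): 00100110001000
Gen 8 (rule 195): 11001010110011
Gen 9 (rule 75): 11010000110111
Gen 10 (rule 150): 00011001000010
Gen 11 (rule 195): 11101010011100
Gen 12 (rule 75): 10100000110101
Gen 13 (rule 150): 10110001000101
Gen 14 (rule 195): 00010110011000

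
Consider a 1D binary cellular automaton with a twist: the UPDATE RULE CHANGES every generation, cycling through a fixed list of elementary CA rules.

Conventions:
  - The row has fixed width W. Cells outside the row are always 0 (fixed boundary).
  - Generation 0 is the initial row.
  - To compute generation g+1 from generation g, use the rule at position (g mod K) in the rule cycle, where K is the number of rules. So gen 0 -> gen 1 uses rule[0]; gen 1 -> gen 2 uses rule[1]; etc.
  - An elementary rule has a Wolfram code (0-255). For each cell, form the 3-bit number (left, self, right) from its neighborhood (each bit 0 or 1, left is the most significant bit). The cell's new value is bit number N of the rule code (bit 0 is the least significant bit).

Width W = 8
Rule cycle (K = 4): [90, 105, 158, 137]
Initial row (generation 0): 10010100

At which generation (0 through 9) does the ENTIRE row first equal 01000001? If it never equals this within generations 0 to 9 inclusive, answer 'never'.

Answer: never

Derivation:
Gen 0: 10010100
Gen 1 (rule 90): 01100010
Gen 2 (rule 105): 01101000
Gen 3 (rule 158): 11001100
Gen 4 (rule 137): 10001001
Gen 5 (rule 90): 01010110
Gen 6 (rule 105): 00101110
Gen 7 (rule 158): 01101101
Gen 8 (rule 137): 01001000
Gen 9 (rule 90): 10110100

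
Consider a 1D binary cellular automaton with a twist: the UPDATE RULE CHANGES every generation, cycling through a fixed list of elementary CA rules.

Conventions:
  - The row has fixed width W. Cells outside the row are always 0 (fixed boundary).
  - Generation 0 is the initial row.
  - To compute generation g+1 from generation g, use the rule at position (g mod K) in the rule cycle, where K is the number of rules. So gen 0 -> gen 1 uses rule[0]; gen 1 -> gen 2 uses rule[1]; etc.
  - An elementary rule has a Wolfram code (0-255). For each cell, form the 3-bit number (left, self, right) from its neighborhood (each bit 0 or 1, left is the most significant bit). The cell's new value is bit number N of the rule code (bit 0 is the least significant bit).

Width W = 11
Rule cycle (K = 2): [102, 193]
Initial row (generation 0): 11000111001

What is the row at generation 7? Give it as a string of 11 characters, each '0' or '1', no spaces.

Gen 0: 11000111001
Gen 1 (rule 102): 01001001011
Gen 2 (rule 193): 00000000001
Gen 3 (rule 102): 00000000011
Gen 4 (rule 193): 11111111001
Gen 5 (rule 102): 00000001011
Gen 6 (rule 193): 11111100001
Gen 7 (rule 102): 00000100011

Answer: 00000100011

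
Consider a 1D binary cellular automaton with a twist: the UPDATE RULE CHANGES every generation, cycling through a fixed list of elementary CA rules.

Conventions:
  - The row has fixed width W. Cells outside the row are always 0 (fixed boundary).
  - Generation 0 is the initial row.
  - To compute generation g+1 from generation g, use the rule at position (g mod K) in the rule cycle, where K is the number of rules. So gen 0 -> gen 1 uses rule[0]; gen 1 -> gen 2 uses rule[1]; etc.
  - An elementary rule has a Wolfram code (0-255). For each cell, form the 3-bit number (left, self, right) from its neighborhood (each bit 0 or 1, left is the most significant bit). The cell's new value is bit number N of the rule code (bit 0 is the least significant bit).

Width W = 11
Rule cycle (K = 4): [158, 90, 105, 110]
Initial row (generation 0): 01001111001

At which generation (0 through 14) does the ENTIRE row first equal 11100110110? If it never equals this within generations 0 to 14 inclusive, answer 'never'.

Answer: 11

Derivation:
Gen 0: 01001111001
Gen 1 (rule 158): 11111110111
Gen 2 (rule 90): 10000010101
Gen 3 (rule 105): 00111001010
Gen 4 (rule 110): 01101011110
Gen 5 (rule 158): 11001011101
Gen 6 (rule 90): 11110010100
Gen 7 (rule 105): 10010001001
Gen 8 (rule 110): 10110011011
Gen 9 (rule 158): 10101110010
Gen 10 (rule 90): 00001011101
Gen 11 (rule 105): 11100110110
Gen 12 (rule 110): 10101111110
Gen 13 (rule 158): 10101111101
Gen 14 (rule 90): 00001000100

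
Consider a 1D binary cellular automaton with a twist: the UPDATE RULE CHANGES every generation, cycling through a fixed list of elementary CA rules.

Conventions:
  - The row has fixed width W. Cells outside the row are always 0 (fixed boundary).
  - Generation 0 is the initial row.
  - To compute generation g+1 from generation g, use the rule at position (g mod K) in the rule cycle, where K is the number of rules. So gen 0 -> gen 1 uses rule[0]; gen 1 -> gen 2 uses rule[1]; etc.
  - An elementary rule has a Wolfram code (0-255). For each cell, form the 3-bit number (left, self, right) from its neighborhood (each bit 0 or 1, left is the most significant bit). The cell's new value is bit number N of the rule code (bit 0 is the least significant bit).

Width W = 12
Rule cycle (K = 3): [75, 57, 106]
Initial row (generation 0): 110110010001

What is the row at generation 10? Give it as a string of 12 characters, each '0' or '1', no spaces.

Gen 0: 110110010001
Gen 1 (rule 75): 110110100110
Gen 2 (rule 57): 101101010101
Gen 3 (rule 106): 011110101010
Gen 4 (rule 75): 110010000000
Gen 5 (rule 57): 101001111111
Gen 6 (rule 106): 010011000001
Gen 7 (rule 75): 100111011110
Gen 8 (rule 57): 010100110001
Gen 9 (rule 106): 101001110010
Gen 10 (rule 75): 000011010100

Answer: 000011010100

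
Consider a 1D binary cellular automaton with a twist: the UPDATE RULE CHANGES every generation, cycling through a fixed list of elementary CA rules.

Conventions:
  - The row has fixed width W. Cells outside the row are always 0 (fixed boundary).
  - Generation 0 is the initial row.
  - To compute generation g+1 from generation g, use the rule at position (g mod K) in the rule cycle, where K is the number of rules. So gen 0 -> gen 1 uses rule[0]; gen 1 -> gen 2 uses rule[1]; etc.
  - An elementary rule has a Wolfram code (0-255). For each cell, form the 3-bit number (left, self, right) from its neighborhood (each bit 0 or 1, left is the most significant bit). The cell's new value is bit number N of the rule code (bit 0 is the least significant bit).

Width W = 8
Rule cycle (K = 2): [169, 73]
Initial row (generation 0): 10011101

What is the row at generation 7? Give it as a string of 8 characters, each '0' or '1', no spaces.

Gen 0: 10011101
Gen 1 (rule 169): 00011010
Gen 2 (rule 73): 11011000
Gen 3 (rule 169): 10110011
Gen 4 (rule 73): 00110011
Gen 5 (rule 169): 10100010
Gen 6 (rule 73): 00001000
Gen 7 (rule 169): 11100011

Answer: 11100011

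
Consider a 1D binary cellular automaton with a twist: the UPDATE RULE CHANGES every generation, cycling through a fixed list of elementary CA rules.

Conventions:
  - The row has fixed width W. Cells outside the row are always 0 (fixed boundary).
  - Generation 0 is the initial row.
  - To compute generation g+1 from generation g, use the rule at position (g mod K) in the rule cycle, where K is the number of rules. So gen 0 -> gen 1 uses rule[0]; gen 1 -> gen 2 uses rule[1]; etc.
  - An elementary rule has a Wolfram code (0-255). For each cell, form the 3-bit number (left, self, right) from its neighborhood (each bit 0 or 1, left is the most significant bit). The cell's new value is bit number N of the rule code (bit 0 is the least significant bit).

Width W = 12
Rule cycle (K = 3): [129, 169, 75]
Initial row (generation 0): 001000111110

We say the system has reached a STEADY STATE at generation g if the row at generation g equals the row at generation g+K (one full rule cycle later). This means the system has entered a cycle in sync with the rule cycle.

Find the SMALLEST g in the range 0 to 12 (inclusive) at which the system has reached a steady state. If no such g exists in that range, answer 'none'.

Answer: none

Derivation:
Gen 0: 001000111110
Gen 1 (rule 129): 100010011100
Gen 2 (rule 169): 001000011001
Gen 3 (rule 75): 110011111010
Gen 4 (rule 129): 000001110000
Gen 5 (rule 169): 111101100111
Gen 6 (rule 75): 100101101101
Gen 7 (rule 129): 000000000000
Gen 8 (rule 169): 111111111111
Gen 9 (rule 75): 100000000001
Gen 10 (rule 129): 001111111100
Gen 11 (rule 169): 101111111001
Gen 12 (rule 75): 001000001010
Gen 13 (rule 129): 100011100000
Gen 14 (rule 169): 001011001111
Gen 15 (rule 75): 110011011001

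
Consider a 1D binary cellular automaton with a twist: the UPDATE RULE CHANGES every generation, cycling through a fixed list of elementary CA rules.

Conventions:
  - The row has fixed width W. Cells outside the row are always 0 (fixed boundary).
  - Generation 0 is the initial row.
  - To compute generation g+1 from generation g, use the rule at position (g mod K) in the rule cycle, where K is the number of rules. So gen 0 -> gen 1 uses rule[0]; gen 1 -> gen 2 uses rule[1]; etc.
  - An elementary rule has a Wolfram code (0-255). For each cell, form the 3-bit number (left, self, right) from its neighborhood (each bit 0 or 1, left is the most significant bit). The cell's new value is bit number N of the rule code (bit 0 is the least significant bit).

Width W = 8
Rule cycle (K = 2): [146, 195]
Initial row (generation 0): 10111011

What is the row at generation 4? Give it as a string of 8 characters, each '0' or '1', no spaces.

Gen 0: 10111011
Gen 1 (rule 146): 00010000
Gen 2 (rule 195): 11100111
Gen 3 (rule 146): 01011010
Gen 4 (rule 195): 10001000

Answer: 10001000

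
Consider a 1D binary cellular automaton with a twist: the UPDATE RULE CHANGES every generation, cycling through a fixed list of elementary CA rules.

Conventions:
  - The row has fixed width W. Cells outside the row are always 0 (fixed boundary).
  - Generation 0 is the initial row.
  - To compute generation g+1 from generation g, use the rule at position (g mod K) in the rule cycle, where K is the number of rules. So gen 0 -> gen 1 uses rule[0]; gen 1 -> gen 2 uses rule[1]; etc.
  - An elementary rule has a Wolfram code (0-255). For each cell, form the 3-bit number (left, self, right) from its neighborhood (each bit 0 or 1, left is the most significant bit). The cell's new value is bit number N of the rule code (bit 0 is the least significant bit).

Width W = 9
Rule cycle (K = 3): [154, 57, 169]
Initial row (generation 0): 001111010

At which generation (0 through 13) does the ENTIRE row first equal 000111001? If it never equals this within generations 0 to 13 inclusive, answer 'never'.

Answer: 9

Derivation:
Gen 0: 001111010
Gen 1 (rule 154): 011110001
Gen 2 (rule 57): 010001100
Gen 3 (rule 169): 000101001
Gen 4 (rule 154): 001000110
Gen 5 (rule 57): 100110101
Gen 6 (rule 169): 000101010
Gen 7 (rule 154): 001000001
Gen 8 (rule 57): 100111100
Gen 9 (rule 169): 000111001
Gen 10 (rule 154): 001110110
Gen 11 (rule 57): 101001101
Gen 12 (rule 169): 010001010
Gen 13 (rule 154): 101010001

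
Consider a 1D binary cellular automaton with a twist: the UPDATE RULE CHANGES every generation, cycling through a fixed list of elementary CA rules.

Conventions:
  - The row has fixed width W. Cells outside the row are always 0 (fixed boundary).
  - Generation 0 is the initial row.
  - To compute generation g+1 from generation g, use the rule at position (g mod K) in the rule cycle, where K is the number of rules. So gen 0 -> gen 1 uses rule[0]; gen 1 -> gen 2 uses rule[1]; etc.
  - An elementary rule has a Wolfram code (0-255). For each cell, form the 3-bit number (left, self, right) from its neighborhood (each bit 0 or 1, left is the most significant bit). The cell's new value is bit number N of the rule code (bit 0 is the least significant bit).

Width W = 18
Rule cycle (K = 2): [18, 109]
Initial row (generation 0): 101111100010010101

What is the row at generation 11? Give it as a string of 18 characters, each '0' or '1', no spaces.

Answer: 000000000000000000

Derivation:
Gen 0: 101111100010010101
Gen 1 (rule 18): 000000010101100000
Gen 2 (rule 109): 111111011111101111
Gen 3 (rule 18): 000000000000000000
Gen 4 (rule 109): 111111111111111111
Gen 5 (rule 18): 000000000000000000
Gen 6 (rule 109): 111111111111111111
Gen 7 (rule 18): 000000000000000000
Gen 8 (rule 109): 111111111111111111
Gen 9 (rule 18): 000000000000000000
Gen 10 (rule 109): 111111111111111111
Gen 11 (rule 18): 000000000000000000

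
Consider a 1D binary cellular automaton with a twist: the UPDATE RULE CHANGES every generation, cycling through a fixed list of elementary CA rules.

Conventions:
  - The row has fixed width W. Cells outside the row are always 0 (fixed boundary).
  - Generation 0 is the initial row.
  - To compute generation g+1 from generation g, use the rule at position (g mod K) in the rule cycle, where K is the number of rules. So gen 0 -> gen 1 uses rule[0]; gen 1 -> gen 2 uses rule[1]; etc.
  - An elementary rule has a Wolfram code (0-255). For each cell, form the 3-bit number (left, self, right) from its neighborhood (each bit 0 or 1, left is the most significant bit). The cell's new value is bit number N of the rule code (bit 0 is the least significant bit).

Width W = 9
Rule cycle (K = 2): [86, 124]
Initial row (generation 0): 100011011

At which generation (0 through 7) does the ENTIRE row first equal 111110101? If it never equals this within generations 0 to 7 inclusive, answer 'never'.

Answer: never

Derivation:
Gen 0: 100011011
Gen 1 (rule 86): 110101001
Gen 2 (rule 124): 111111101
Gen 3 (rule 86): 000000101
Gen 4 (rule 124): 000000111
Gen 5 (rule 86): 000001001
Gen 6 (rule 124): 000001101
Gen 7 (rule 86): 000010101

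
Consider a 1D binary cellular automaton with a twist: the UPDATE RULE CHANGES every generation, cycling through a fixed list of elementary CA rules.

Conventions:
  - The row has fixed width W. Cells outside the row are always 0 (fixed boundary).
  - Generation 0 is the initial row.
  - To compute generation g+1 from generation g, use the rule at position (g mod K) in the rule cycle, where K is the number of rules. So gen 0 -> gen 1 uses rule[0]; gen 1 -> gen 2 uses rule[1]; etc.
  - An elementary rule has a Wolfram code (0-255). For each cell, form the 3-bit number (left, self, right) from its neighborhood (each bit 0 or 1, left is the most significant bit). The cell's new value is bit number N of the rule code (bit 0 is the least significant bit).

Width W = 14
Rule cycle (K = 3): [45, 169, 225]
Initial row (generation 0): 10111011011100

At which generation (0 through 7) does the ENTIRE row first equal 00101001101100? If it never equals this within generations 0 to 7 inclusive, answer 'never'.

Gen 0: 10111011011100
Gen 1 (rule 45): 11100110110001
Gen 2 (rule 169): 11000101100100
Gen 3 (rule 225): 01010010100001
Gen 4 (rule 45): 01110011101101
Gen 5 (rule 169): 01100011011010
Gen 6 (rule 225): 00101001101100
Gen 7 (rule 45): 10111001011001

Answer: 6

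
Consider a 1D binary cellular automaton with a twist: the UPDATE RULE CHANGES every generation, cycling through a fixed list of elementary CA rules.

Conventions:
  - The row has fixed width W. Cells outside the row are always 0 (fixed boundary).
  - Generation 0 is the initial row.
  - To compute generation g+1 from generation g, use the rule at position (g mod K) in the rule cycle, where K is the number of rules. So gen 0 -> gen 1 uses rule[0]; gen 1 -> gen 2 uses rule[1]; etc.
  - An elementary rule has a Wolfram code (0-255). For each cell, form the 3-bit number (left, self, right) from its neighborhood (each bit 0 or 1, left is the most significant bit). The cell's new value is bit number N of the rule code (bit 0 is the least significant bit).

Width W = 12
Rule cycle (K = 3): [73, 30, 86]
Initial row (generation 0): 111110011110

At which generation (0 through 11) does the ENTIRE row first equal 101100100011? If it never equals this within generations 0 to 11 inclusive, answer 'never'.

Gen 0: 111110011110
Gen 1 (rule 73): 100010010010
Gen 2 (rule 30): 110111111111
Gen 3 (rule 86): 010000000001
Gen 4 (rule 73): 000111111100
Gen 5 (rule 30): 001100000010
Gen 6 (rule 86): 010110000111
Gen 7 (rule 73): 000110110101
Gen 8 (rule 30): 001100100101
Gen 9 (rule 86): 010111111101
Gen 10 (rule 73): 000100000100
Gen 11 (rule 30): 001110001110

Answer: never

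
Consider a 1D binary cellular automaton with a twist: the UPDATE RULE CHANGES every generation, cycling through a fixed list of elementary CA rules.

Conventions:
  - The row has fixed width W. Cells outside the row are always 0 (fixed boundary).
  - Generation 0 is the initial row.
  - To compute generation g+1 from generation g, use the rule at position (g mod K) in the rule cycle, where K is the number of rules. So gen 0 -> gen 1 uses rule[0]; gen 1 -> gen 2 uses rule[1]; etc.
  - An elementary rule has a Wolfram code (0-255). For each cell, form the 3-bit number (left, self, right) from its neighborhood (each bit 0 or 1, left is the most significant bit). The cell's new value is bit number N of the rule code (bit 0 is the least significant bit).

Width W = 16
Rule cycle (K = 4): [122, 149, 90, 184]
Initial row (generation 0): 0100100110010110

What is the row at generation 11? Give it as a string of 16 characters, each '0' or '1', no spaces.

Answer: 0001001000000000

Derivation:
Gen 0: 0100100110010110
Gen 1 (rule 122): 1011011111101111
Gen 2 (rule 149): 1000001111000110
Gen 3 (rule 90): 0100011001101111
Gen 4 (rule 184): 0010010101011110
Gen 5 (rule 122): 0101101010110011
Gen 6 (rule 149): 0100001010001000
Gen 7 (rule 90): 1010010001010100
Gen 8 (rule 184): 0101001000101010
Gen 9 (rule 122): 1010110101010101
Gen 10 (rule 149): 1010000101010101
Gen 11 (rule 90): 0001001000000000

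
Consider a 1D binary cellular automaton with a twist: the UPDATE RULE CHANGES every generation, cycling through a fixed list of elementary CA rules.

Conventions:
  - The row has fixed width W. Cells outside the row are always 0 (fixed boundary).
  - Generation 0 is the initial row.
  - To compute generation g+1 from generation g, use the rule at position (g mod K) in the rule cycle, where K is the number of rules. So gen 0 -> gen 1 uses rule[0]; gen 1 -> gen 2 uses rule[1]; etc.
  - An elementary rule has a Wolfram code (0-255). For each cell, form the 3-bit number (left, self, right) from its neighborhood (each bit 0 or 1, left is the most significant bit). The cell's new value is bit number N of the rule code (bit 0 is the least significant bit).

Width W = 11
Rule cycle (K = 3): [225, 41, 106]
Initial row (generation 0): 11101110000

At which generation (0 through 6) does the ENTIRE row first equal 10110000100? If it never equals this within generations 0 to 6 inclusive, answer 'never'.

Answer: 6

Derivation:
Gen 0: 11101110000
Gen 1 (rule 225): 01110110111
Gen 2 (rule 41): 01001101100
Gen 3 (rule 106): 10011111100
Gen 4 (rule 225): 00001111101
Gen 5 (rule 41): 11101000010
Gen 6 (rule 106): 10110000100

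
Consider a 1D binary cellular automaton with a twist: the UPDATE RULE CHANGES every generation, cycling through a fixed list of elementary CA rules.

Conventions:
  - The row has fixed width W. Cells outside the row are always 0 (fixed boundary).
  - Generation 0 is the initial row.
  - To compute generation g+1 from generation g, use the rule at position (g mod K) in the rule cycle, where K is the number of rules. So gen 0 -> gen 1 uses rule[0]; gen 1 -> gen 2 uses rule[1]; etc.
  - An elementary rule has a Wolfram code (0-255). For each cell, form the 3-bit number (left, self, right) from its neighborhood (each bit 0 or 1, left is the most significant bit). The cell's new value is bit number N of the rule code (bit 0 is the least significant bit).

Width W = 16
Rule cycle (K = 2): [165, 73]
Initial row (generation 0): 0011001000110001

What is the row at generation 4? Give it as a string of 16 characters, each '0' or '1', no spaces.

Answer: 0000001010110101

Derivation:
Gen 0: 0011001000110001
Gen 1 (rule 165): 1000001010000101
Gen 2 (rule 73): 0011100000110000
Gen 3 (rule 165): 1001001110000111
Gen 4 (rule 73): 0000001010110101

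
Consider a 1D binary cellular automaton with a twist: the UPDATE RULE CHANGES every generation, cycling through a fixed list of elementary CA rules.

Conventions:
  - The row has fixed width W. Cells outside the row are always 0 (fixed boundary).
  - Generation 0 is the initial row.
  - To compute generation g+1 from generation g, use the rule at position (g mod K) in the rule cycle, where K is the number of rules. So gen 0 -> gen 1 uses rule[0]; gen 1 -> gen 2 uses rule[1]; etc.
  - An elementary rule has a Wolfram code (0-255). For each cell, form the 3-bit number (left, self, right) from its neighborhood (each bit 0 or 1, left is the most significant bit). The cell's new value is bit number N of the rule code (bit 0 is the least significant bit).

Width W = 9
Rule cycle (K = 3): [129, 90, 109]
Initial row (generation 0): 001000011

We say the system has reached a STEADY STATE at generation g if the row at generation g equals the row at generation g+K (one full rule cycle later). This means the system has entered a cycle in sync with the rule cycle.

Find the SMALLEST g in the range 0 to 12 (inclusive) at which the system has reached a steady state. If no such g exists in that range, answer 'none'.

Gen 0: 001000011
Gen 1 (rule 129): 100011000
Gen 2 (rule 90): 010111100
Gen 3 (rule 109): 011100101
Gen 4 (rule 129): 001000000
Gen 5 (rule 90): 010100000
Gen 6 (rule 109): 011101111
Gen 7 (rule 129): 001000110
Gen 8 (rule 90): 010101111
Gen 9 (rule 109): 011111001
Gen 10 (rule 129): 001110000
Gen 11 (rule 90): 011011000
Gen 12 (rule 109): 011111011
Gen 13 (rule 129): 001110000
Gen 14 (rule 90): 011011000
Gen 15 (rule 109): 011111011

Answer: 10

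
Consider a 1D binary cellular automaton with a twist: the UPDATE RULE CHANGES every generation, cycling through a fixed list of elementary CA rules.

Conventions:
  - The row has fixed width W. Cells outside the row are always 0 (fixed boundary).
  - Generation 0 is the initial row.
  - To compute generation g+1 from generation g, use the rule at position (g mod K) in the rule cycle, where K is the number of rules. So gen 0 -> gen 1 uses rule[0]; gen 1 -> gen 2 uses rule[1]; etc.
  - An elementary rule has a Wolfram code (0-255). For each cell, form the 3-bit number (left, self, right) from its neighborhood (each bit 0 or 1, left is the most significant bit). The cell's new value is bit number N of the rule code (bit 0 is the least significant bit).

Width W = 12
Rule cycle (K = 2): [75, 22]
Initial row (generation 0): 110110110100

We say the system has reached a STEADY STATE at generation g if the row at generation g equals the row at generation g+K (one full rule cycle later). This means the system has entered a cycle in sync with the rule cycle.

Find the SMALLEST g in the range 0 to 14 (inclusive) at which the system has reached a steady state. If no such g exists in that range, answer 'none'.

Answer: 6

Derivation:
Gen 0: 110110110100
Gen 1 (rule 75): 110110110001
Gen 2 (rule 22): 000000001011
Gen 3 (rule 75): 111111110011
Gen 4 (rule 22): 000000001100
Gen 5 (rule 75): 111111111101
Gen 6 (rule 22): 000000000001
Gen 7 (rule 75): 111111111110
Gen 8 (rule 22): 000000000001
Gen 9 (rule 75): 111111111110
Gen 10 (rule 22): 000000000001
Gen 11 (rule 75): 111111111110
Gen 12 (rule 22): 000000000001
Gen 13 (rule 75): 111111111110
Gen 14 (rule 22): 000000000001
Gen 15 (rule 75): 111111111110
Gen 16 (rule 22): 000000000001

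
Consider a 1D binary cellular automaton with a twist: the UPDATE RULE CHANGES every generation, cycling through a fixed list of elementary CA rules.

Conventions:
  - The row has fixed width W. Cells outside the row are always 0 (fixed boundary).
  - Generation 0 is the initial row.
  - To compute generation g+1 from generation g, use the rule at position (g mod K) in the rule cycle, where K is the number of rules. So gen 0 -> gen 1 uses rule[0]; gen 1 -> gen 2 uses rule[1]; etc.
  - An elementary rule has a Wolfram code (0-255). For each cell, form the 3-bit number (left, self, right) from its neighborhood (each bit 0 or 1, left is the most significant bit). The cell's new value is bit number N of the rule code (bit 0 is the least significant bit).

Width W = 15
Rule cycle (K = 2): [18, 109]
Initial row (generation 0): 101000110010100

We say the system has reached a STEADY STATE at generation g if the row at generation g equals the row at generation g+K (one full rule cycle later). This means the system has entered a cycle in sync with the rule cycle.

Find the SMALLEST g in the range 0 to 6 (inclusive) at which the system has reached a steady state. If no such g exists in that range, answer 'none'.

Answer: 5

Derivation:
Gen 0: 101000110010100
Gen 1 (rule 18): 000101001100010
Gen 2 (rule 109): 110111001101010
Gen 3 (rule 18): 000000110000001
Gen 4 (rule 109): 111110110111101
Gen 5 (rule 18): 000000000000000
Gen 6 (rule 109): 111111111111111
Gen 7 (rule 18): 000000000000000
Gen 8 (rule 109): 111111111111111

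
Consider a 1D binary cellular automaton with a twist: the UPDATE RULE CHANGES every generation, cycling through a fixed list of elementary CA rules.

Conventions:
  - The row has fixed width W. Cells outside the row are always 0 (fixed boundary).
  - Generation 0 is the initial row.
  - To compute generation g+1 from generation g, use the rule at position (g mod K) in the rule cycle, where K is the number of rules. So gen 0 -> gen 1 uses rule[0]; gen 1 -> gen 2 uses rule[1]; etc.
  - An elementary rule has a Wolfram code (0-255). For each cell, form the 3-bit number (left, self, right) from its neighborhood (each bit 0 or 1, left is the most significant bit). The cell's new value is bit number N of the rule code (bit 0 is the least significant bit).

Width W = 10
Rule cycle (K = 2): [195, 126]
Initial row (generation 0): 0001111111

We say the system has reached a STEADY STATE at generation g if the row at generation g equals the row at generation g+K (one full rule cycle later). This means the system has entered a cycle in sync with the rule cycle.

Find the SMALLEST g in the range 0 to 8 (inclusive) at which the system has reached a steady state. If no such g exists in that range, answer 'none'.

Answer: none

Derivation:
Gen 0: 0001111111
Gen 1 (rule 195): 1110111111
Gen 2 (rule 126): 1011100001
Gen 3 (rule 195): 0001101110
Gen 4 (rule 126): 0011111011
Gen 5 (rule 195): 1101111001
Gen 6 (rule 126): 1111001111
Gen 7 (rule 195): 0111010111
Gen 8 (rule 126): 1101111101
Gen 9 (rule 195): 0100111100
Gen 10 (rule 126): 1111100110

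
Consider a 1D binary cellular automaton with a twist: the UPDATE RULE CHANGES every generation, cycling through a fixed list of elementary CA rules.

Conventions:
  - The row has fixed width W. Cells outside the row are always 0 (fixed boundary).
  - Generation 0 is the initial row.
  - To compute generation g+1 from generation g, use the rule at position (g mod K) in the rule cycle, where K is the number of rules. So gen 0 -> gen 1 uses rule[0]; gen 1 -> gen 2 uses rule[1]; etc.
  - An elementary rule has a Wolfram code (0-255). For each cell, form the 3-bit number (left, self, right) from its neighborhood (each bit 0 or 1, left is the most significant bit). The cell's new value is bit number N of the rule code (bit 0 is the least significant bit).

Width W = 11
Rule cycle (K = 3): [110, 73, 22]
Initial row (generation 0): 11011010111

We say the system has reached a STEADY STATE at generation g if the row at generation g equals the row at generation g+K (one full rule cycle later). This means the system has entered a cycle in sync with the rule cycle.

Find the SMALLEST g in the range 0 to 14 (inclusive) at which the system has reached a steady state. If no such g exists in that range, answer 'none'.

Gen 0: 11011010111
Gen 1 (rule 110): 11111111101
Gen 2 (rule 73): 10000000100
Gen 3 (rule 22): 11000001110
Gen 4 (rule 110): 11000011010
Gen 5 (rule 73): 11011011000
Gen 6 (rule 22): 00000000100
Gen 7 (rule 110): 00000001100
Gen 8 (rule 73): 11111101101
Gen 9 (rule 22): 00000000001
Gen 10 (rule 110): 00000000011
Gen 11 (rule 73): 11111111011
Gen 12 (rule 22): 00000000000
Gen 13 (rule 110): 00000000000
Gen 14 (rule 73): 11111111111
Gen 15 (rule 22): 00000000000
Gen 16 (rule 110): 00000000000
Gen 17 (rule 73): 11111111111

Answer: 12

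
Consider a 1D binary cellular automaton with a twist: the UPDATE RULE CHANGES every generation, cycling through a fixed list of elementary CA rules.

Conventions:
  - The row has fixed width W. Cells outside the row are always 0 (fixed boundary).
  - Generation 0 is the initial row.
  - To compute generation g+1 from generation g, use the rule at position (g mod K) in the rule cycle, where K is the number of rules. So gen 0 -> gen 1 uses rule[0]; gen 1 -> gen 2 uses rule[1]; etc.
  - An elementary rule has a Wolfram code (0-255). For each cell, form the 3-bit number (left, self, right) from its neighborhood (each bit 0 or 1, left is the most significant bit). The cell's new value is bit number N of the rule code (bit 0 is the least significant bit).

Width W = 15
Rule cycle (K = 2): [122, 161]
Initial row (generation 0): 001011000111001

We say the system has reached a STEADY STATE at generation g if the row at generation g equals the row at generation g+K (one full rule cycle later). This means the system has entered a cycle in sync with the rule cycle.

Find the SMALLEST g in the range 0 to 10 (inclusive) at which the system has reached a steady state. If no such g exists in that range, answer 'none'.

Answer: 2

Derivation:
Gen 0: 001011000111001
Gen 1 (rule 122): 010111101101110
Gen 2 (rule 161): 001011010010100
Gen 3 (rule 122): 010111101101010
Gen 4 (rule 161): 001011010010100
Gen 5 (rule 122): 010111101101010
Gen 6 (rule 161): 001011010010100
Gen 7 (rule 122): 010111101101010
Gen 8 (rule 161): 001011010010100
Gen 9 (rule 122): 010111101101010
Gen 10 (rule 161): 001011010010100
Gen 11 (rule 122): 010111101101010
Gen 12 (rule 161): 001011010010100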